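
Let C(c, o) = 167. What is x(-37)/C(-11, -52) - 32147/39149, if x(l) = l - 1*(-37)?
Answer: -32147/39149 ≈ -0.82115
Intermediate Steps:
x(l) = 37 + l (x(l) = l + 37 = 37 + l)
x(-37)/C(-11, -52) - 32147/39149 = (37 - 37)/167 - 32147/39149 = 0*(1/167) - 32147*1/39149 = 0 - 32147/39149 = -32147/39149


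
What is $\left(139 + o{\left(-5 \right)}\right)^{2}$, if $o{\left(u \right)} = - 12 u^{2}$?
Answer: $25921$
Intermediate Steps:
$\left(139 + o{\left(-5 \right)}\right)^{2} = \left(139 - 12 \left(-5\right)^{2}\right)^{2} = \left(139 - 300\right)^{2} = \left(-161\right)^{2} = 25921$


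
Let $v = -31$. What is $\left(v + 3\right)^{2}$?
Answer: $784$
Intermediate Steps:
$\left(v + 3\right)^{2} = \left(-31 + 3\right)^{2} = \left(-28\right)^{2} = 784$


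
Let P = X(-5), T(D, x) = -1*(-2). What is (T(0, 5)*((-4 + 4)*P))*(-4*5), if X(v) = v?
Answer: 0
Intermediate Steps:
T(D, x) = 2
P = -5
(T(0, 5)*((-4 + 4)*P))*(-4*5) = (2*((-4 + 4)*(-5)))*(-4*5) = (2*(0*(-5)))*(-20) = (2*0)*(-20) = 0*(-20) = 0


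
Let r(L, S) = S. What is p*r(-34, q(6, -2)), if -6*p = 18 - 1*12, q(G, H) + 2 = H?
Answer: 4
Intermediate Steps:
q(G, H) = -2 + H
p = -1 (p = -(18 - 1*12)/6 = -(18 - 12)/6 = -⅙*6 = -1)
p*r(-34, q(6, -2)) = -(-2 - 2) = -1*(-4) = 4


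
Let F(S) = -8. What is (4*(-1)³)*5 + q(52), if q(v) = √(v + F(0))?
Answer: -20 + 2*√11 ≈ -13.367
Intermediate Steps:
q(v) = √(-8 + v) (q(v) = √(v - 8) = √(-8 + v))
(4*(-1)³)*5 + q(52) = (4*(-1)³)*5 + √(-8 + 52) = (4*(-1))*5 + √44 = -4*5 + 2*√11 = -20 + 2*√11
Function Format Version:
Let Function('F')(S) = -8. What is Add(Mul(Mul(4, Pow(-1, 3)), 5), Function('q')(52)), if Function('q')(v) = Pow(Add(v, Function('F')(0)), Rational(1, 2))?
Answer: Add(-20, Mul(2, Pow(11, Rational(1, 2)))) ≈ -13.367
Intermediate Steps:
Function('q')(v) = Pow(Add(-8, v), Rational(1, 2)) (Function('q')(v) = Pow(Add(v, -8), Rational(1, 2)) = Pow(Add(-8, v), Rational(1, 2)))
Add(Mul(Mul(4, Pow(-1, 3)), 5), Function('q')(52)) = Add(Mul(Mul(4, Pow(-1, 3)), 5), Pow(Add(-8, 52), Rational(1, 2))) = Add(Mul(Mul(4, -1), 5), Pow(44, Rational(1, 2))) = Add(Mul(-4, 5), Mul(2, Pow(11, Rational(1, 2)))) = Add(-20, Mul(2, Pow(11, Rational(1, 2))))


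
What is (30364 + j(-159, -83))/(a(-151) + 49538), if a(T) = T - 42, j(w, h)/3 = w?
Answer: 29887/49345 ≈ 0.60567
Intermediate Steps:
j(w, h) = 3*w
a(T) = -42 + T
(30364 + j(-159, -83))/(a(-151) + 49538) = (30364 + 3*(-159))/((-42 - 151) + 49538) = (30364 - 477)/(-193 + 49538) = 29887/49345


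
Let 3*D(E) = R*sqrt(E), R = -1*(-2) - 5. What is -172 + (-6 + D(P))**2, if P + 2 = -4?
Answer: -142 + 12*I*sqrt(6) ≈ -142.0 + 29.394*I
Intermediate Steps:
R = -3 (R = 2 - 5 = -3)
P = -6 (P = -2 - 4 = -6)
D(E) = -sqrt(E) (D(E) = (-3*sqrt(E))/3 = -sqrt(E))
-172 + (-6 + D(P))**2 = -172 + (-6 - sqrt(-6))**2 = -172 + (-6 - I*sqrt(6))**2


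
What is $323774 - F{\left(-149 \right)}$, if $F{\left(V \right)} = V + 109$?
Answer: $323814$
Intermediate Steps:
$F{\left(V \right)} = 109 + V$
$323774 - F{\left(-149 \right)} = 323774 - \left(109 - 149\right) = 323774 - -40 = 323774 + 40 = 323814$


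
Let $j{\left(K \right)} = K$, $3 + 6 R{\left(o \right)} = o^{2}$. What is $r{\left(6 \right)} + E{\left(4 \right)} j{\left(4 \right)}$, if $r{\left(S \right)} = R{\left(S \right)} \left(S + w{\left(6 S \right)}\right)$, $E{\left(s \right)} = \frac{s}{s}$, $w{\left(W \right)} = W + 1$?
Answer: $\frac{481}{2} \approx 240.5$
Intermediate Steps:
$R{\left(o \right)} = - \frac{1}{2} + \frac{o^{2}}{6}$
$w{\left(W \right)} = 1 + W$
$E{\left(s \right)} = 1$
$r{\left(S \right)} = \left(1 + 7 S\right) \left(- \frac{1}{2} + \frac{S^{2}}{6}\right)$ ($r{\left(S \right)} = \left(- \frac{1}{2} + \frac{S^{2}}{6}\right) \left(S + \left(1 + 6 S\right)\right) = \left(- \frac{1}{2} + \frac{S^{2}}{6}\right) \left(1 + 7 S\right) = \left(1 + 7 S\right) \left(- \frac{1}{2} + \frac{S^{2}}{6}\right)$)
$r{\left(6 \right)} + E{\left(4 \right)} j{\left(4 \right)} = \frac{\left(1 + 7 \cdot 6\right) \left(-3 + 6^{2}\right)}{6} + 1 \cdot 4 = \frac{\left(1 + 42\right) \left(-3 + 36\right)}{6} + 4 = \frac{1}{6} \cdot 43 \cdot 33 + 4 = \frac{473}{2} + 4 = \frac{481}{2}$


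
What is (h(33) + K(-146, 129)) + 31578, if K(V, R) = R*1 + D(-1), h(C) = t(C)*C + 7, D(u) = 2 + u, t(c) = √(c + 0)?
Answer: 31715 + 33*√33 ≈ 31905.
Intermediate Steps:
t(c) = √c
h(C) = 7 + C^(3/2) (h(C) = √C*C + 7 = C^(3/2) + 7 = 7 + C^(3/2))
K(V, R) = 1 + R (K(V, R) = R*1 + (2 - 1) = R + 1 = 1 + R)
(h(33) + K(-146, 129)) + 31578 = ((7 + 33^(3/2)) + (1 + 129)) + 31578 = ((7 + 33*√33) + 130) + 31578 = (137 + 33*√33) + 31578 = 31715 + 33*√33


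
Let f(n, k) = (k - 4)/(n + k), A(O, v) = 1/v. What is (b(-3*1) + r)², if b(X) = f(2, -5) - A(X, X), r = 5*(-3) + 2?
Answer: 841/9 ≈ 93.444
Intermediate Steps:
f(n, k) = (-4 + k)/(k + n)
r = -13 (r = -15 + 2 = -13)
b(X) = 3 - 1/X (b(X) = (-4 - 5)/(-5 + 2) - 1/X = -9/(-3) - 1/X = -⅓*(-9) - 1/X = 3 - 1/X)
(b(-3*1) + r)² = ((3 - 1/((-3*1))) - 13)² = ((3 - 1/(-3)) - 13)² = ((3 - 1*(-⅓)) - 13)² = ((3 + ⅓) - 13)² = (10/3 - 13)² = (-29/3)² = 841/9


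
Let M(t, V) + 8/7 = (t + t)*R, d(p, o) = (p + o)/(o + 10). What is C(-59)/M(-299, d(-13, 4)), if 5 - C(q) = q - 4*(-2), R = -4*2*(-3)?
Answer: -49/12559 ≈ -0.0039016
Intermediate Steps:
d(p, o) = (o + p)/(10 + o)
R = 24 (R = -8*(-3) = 24)
M(t, V) = -8/7 + 48*t (M(t, V) = -8/7 + (t + t)*24 = -8/7 + (2*t)*24 = -8/7 + 48*t)
C(q) = -3 - q (C(q) = 5 - (q - 4*(-2)) = 5 - (q + 8) = 5 - (8 + q) = 5 + (-8 - q) = -3 - q)
C(-59)/M(-299, d(-13, 4)) = (-3 - 1*(-59))/(-8/7 + 48*(-299)) = (-3 + 59)/(-8/7 - 14352) = 56/(-100472/7) = 56*(-7/100472) = -49/12559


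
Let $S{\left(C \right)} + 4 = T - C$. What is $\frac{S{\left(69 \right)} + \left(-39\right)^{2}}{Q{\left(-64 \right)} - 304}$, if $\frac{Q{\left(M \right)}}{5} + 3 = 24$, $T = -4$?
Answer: $- \frac{1444}{199} \approx -7.2563$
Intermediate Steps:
$Q{\left(M \right)} = 105$ ($Q{\left(M \right)} = -15 + 5 \cdot 24 = -15 + 120 = 105$)
$S{\left(C \right)} = -8 - C$ ($S{\left(C \right)} = -4 - \left(4 + C\right) = -8 - C$)
$\frac{S{\left(69 \right)} + \left(-39\right)^{2}}{Q{\left(-64 \right)} - 304} = \frac{\left(-8 - 69\right) + \left(-39\right)^{2}}{105 - 304} = \frac{\left(-8 - 69\right) + 1521}{-199} = \left(-77 + 1521\right) \left(- \frac{1}{199}\right) = 1444 \left(- \frac{1}{199}\right) = - \frac{1444}{199}$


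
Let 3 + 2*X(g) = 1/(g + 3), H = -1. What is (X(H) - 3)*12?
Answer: -51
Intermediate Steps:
X(g) = -3/2 + 1/(2*(3 + g)) (X(g) = -3/2 + 1/(2*(g + 3)) = -3/2 + 1/(2*(3 + g)))
(X(H) - 3)*12 = ((-8 - 3*(-1))/(2*(3 - 1)) - 3)*12 = ((½)*(-8 + 3)/2 - 3)*12 = ((½)*(½)*(-5) - 3)*12 = (-5/4 - 3)*12 = -17/4*12 = -51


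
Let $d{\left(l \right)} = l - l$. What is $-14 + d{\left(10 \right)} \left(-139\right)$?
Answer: $-14$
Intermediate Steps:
$d{\left(l \right)} = 0$
$-14 + d{\left(10 \right)} \left(-139\right) = -14 + 0 \left(-139\right) = -14 + 0 = -14$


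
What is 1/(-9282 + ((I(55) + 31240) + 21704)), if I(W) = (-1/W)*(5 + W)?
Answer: 11/480270 ≈ 2.2904e-5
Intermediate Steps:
I(W) = -(5 + W)/W
1/(-9282 + ((I(55) + 31240) + 21704)) = 1/(-9282 + (((-5 - 1*55)/55 + 31240) + 21704)) = 1/(-9282 + (((-5 - 55)/55 + 31240) + 21704)) = 1/(-9282 + (((1/55)*(-60) + 31240) + 21704)) = 1/(-9282 + ((-12/11 + 31240) + 21704)) = 1/(-9282 + (343628/11 + 21704)) = 1/(-9282 + 582372/11) = 1/(480270/11) = 11/480270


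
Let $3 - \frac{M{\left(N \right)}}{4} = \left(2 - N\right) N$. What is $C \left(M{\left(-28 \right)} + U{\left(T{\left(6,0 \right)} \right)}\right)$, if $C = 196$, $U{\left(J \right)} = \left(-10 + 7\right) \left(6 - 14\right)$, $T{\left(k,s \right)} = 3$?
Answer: $665616$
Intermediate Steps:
$U{\left(J \right)} = 24$ ($U{\left(J \right)} = \left(-3\right) \left(-8\right) = 24$)
$M{\left(N \right)} = 12 - 4 N \left(2 - N\right)$ ($M{\left(N \right)} = 12 - 4 \left(2 - N\right) N = 12 - 4 N \left(2 - N\right)$)
$C \left(M{\left(-28 \right)} + U{\left(T{\left(6,0 \right)} \right)}\right) = 196 \left(\left(12 - -224 + 4 \left(-28\right)^{2}\right) + 24\right) = 196 \left(\left(12 + 224 + 4 \cdot 784\right) + 24\right) = 196 \left(\left(12 + 224 + 3136\right) + 24\right) = 196 \left(3372 + 24\right) = 196 \cdot 3396 = 665616$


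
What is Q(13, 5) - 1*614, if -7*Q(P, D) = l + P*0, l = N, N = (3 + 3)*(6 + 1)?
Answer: -620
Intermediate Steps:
N = 42 (N = 6*7 = 42)
l = 42
Q(P, D) = -6 (Q(P, D) = -(42 + P*0)/7 = -(42 + 0)/7 = -⅐*42 = -6)
Q(13, 5) - 1*614 = -6 - 1*614 = -6 - 614 = -620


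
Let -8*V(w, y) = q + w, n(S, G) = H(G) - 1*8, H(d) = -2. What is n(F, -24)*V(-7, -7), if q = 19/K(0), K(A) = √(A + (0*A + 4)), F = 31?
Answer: 25/8 ≈ 3.1250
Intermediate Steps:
K(A) = √(4 + A) (K(A) = √(A + (0 + 4)) = √(A + 4) = √(4 + A))
n(S, G) = -10 (n(S, G) = -2 - 1*8 = -2 - 8 = -10)
q = 19/2 (q = 19/(√(4 + 0)) = 19/(√4) = 19/2 ≈ 9.5000)
V(w, y) = -19/16 - w/8 (V(w, y) = -(19/2 + w)/8 = -19/16 - w/8)
n(F, -24)*V(-7, -7) = -10*(-19/16 - ⅛*(-7)) = -10*(-19/16 + 7/8) = -10*(-5/16) = 25/8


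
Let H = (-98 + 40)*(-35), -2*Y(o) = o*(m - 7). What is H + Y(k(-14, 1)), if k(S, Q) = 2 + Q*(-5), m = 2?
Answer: 4045/2 ≈ 2022.5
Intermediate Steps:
k(S, Q) = 2 - 5*Q
Y(o) = 5*o/2 (Y(o) = -o*(2 - 7)/2 = -o*(-5)/2 = -(-5)*o/2 = 5*o/2)
H = 2030 (H = -58*(-35) = 2030)
H + Y(k(-14, 1)) = 2030 + 5*(2 - 5*1)/2 = 2030 + 5*(2 - 5)/2 = 2030 + (5/2)*(-3) = 2030 - 15/2 = 4045/2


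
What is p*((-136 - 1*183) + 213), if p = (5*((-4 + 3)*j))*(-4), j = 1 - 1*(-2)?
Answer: -6360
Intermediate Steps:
j = 3 (j = 1 + 2 = 3)
p = 60 (p = (5*((-4 + 3)*3))*(-4) = (5*(-1*3))*(-4) = (5*(-3))*(-4) = -15*(-4) = 60)
p*((-136 - 1*183) + 213) = 60*((-136 - 1*183) + 213) = 60*((-136 - 183) + 213) = 60*(-319 + 213) = 60*(-106) = -6360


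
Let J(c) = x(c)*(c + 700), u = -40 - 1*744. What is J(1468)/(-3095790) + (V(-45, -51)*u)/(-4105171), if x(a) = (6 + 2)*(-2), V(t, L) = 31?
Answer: 2220818896/129681095205 ≈ 0.017125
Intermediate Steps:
u = -784 (u = -40 - 744 = -784)
x(a) = -16 (x(a) = 8*(-2) = -16)
J(c) = -11200 - 16*c (J(c) = -16*(c + 700) = -16*(700 + c) = -11200 - 16*c)
J(1468)/(-3095790) + (V(-45, -51)*u)/(-4105171) = (-11200 - 16*1468)/(-3095790) + (31*(-784))/(-4105171) = (-11200 - 23488)*(-1/3095790) - 24304*(-1/4105171) = -34688*(-1/3095790) + 496/83779 = 17344/1547895 + 496/83779 = 2220818896/129681095205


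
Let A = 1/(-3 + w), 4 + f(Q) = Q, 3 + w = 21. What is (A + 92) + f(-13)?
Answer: 1126/15 ≈ 75.067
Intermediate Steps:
w = 18 (w = -3 + 21 = 18)
f(Q) = -4 + Q
A = 1/15 (A = 1/(-3 + 18) = 1/15 ≈ 0.066667)
(A + 92) + f(-13) = (1/15 + 92) + (-4 - 13) = 1381/15 - 17 = 1126/15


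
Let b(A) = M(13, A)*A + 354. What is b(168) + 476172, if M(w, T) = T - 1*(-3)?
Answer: 505254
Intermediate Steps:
M(w, T) = 3 + T (M(w, T) = T + 3 = 3 + T)
b(A) = 354 + A*(3 + A) (b(A) = (3 + A)*A + 354 = A*(3 + A) + 354 = 354 + A*(3 + A))
b(168) + 476172 = (354 + 168*(3 + 168)) + 476172 = (354 + 168*171) + 476172 = (354 + 28728) + 476172 = 29082 + 476172 = 505254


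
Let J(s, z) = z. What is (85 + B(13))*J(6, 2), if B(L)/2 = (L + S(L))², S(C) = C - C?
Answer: 846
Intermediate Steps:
S(C) = 0
B(L) = 2*L² (B(L) = 2*(L + 0)² = 2*L²)
(85 + B(13))*J(6, 2) = (85 + 2*13²)*2 = (85 + 2*169)*2 = (85 + 338)*2 = 423*2 = 846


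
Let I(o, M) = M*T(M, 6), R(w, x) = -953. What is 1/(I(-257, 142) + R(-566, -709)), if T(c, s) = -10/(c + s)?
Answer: -37/35616 ≈ -0.0010389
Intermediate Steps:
I(o, M) = -10*M/(6 + M) (I(o, M) = M*(-10/(M + 6)) = M*(-10/(6 + M)) = -10*M/(6 + M))
1/(I(-257, 142) + R(-566, -709)) = 1/(-10*142/(6 + 142) - 953) = 1/(-10*142/148 - 953) = 1/(-10*142*1/148 - 953) = 1/(-355/37 - 953) = 1/(-35616/37) = -37/35616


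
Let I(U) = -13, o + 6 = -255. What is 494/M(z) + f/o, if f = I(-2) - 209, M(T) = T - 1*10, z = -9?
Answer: -2188/87 ≈ -25.149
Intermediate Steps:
o = -261 (o = -6 - 255 = -261)
M(T) = -10 + T (M(T) = T - 10 = -10 + T)
f = -222 (f = -13 - 209 = -222)
494/M(z) + f/o = 494/(-10 - 9) - 222/(-261) = 494/(-19) - 222*(-1/261) = 494*(-1/19) + 74/87 = -26 + 74/87 = -2188/87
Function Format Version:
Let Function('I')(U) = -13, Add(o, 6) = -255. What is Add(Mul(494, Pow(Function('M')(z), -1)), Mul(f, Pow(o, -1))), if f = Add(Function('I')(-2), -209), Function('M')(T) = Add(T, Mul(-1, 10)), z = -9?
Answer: Rational(-2188, 87) ≈ -25.149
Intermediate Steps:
o = -261 (o = Add(-6, -255) = -261)
Function('M')(T) = Add(-10, T) (Function('M')(T) = Add(T, -10) = Add(-10, T))
f = -222 (f = Add(-13, -209) = -222)
Add(Mul(494, Pow(Function('M')(z), -1)), Mul(f, Pow(o, -1))) = Add(Mul(494, Pow(Add(-10, -9), -1)), Mul(-222, Pow(-261, -1))) = Add(Mul(494, Pow(-19, -1)), Mul(-222, Rational(-1, 261))) = Add(Mul(494, Rational(-1, 19)), Rational(74, 87)) = Add(-26, Rational(74, 87)) = Rational(-2188, 87)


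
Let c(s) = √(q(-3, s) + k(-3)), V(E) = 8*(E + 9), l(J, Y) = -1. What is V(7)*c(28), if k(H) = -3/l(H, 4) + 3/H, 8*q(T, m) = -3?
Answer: 32*√26 ≈ 163.17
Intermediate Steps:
q(T, m) = -3/8 (q(T, m) = (⅛)*(-3) = -3/8)
V(E) = 72 + 8*E (V(E) = 8*(9 + E) = 72 + 8*E)
k(H) = 3 + 3/H (k(H) = -3/(-1) + 3/H = -3*(-1) + 3/H = 3 + 3/H)
c(s) = √26/4 (c(s) = √(-3/8 + (3 + 3/(-3))) = √(-3/8 + (3 + 3*(-⅓))) = √(-3/8 + (3 - 1)) = √(-3/8 + 2) = √(13/8) = √26/4)
V(7)*c(28) = (72 + 8*7)*(√26/4) = (72 + 56)*(√26/4) = 128*(√26/4) = 32*√26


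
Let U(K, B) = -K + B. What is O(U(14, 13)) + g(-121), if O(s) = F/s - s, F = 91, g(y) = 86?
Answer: -4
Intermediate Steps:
U(K, B) = B - K
O(s) = -s + 91/s (O(s) = 91/s - s = -s + 91/s)
O(U(14, 13)) + g(-121) = (-(13 - 1*14) + 91/(13 - 1*14)) + 86 = (-(13 - 14) + 91/(13 - 14)) + 86 = (-1*(-1) + 91/(-1)) + 86 = (1 + 91*(-1)) + 86 = (1 - 91) + 86 = -90 + 86 = -4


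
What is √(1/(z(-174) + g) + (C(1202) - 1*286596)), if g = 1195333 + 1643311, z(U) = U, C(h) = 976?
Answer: I*√2301215188557019530/2838470 ≈ 534.43*I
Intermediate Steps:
g = 2838644
√(1/(z(-174) + g) + (C(1202) - 1*286596)) = √(1/(-174 + 2838644) + (976 - 1*286596)) = √(1/2838470 + (976 - 286596)) = √(1/2838470 - 285620) = √(-810723801399/2838470) = I*√2301215188557019530/2838470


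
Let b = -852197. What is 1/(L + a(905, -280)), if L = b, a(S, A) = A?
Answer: -1/852477 ≈ -1.1731e-6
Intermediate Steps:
L = -852197
1/(L + a(905, -280)) = 1/(-852197 - 280) = 1/(-852477) = -1/852477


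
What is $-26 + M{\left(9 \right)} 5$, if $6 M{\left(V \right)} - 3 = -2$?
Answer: $- \frac{151}{6} \approx -25.167$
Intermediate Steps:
$M{\left(V \right)} = \frac{1}{6}$ ($M{\left(V \right)} = \frac{1}{2} + \frac{1}{6} \left(-2\right) = \frac{1}{2} - \frac{1}{3} = \frac{1}{6}$)
$-26 + M{\left(9 \right)} 5 = -26 + \frac{1}{6} \cdot 5 = -26 + \frac{5}{6} = - \frac{151}{6}$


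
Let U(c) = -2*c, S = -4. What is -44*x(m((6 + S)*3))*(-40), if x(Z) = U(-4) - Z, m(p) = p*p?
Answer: -49280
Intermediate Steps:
m(p) = p²
x(Z) = 8 - Z (x(Z) = -2*(-4) - Z = 8 - Z)
-44*x(m((6 + S)*3))*(-40) = -44*(8 - ((6 - 4)*3)²)*(-40) = -44*(8 - (2*3)²)*(-40) = -44*(8 - 1*6²)*(-40) = -44*(8 - 1*36)*(-40) = -44*(8 - 36)*(-40) = -44*(-28)*(-40) = 1232*(-40) = -49280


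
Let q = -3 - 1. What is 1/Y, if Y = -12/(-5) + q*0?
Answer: 5/12 ≈ 0.41667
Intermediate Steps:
q = -4
Y = 12/5 (Y = -12/(-5) - 4*0 = -12*(-⅕) + 0 = 12/5 + 0 = 12/5 ≈ 2.4000)
1/Y = 1/(12/5) = 5/12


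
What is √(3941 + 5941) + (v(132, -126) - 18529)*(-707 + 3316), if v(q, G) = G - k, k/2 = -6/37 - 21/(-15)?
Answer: -9005310497/185 + 9*√122 ≈ -4.8677e+7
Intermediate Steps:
k = 458/185 (k = 2*(-6/37 - 21/(-15)) = 2*(-6*1/37 - 21*(-1/15)) = 2*(-6/37 + 7/5) = 2*(229/185) = 458/185 ≈ 2.4757)
v(q, G) = -458/185 + G (v(q, G) = G - 1*458/185 = G - 458/185 = -458/185 + G)
√(3941 + 5941) + (v(132, -126) - 18529)*(-707 + 3316) = √(3941 + 5941) + ((-458/185 - 126) - 18529)*(-707 + 3316) = √9882 + (-23768/185 - 18529)*2609 = 9*√122 - 3451633/185*2609 = 9*√122 - 9005310497/185 = -9005310497/185 + 9*√122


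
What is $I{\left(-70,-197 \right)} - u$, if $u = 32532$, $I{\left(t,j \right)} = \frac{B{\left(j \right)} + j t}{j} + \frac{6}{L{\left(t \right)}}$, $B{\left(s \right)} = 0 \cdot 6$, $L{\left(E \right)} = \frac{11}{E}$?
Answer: $- \frac{359042}{11} \approx -32640.0$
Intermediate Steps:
$B{\left(s \right)} = 0$
$I{\left(t,j \right)} = \frac{17 t}{11}$ ($I{\left(t,j \right)} = \frac{0 + j t}{j} + \frac{6}{11 \frac{1}{t}} = \frac{j t}{j} + 6 \frac{t}{11} = t + \frac{6 t}{11} = \frac{17 t}{11}$)
$I{\left(-70,-197 \right)} - u = \frac{17}{11} \left(-70\right) - 32532 = - \frac{1190}{11} - 32532 = - \frac{359042}{11}$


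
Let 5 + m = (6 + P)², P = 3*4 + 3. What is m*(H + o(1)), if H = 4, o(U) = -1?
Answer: 1308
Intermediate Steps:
P = 15 (P = 12 + 3 = 15)
m = 436 (m = -5 + (6 + 15)² = -5 + 21² = -5 + 441 = 436)
m*(H + o(1)) = 436*(4 - 1) = 436*3 = 1308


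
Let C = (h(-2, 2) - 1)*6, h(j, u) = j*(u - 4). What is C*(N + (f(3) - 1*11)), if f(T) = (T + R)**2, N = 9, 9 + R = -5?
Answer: 2142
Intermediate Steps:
h(j, u) = j*(-4 + u)
C = 18 (C = (-2*(-4 + 2) - 1)*6 = (-2*(-2) - 1)*6 = (4 - 1)*6 = 3*6 = 18)
R = -14 (R = -9 - 5 = -14)
f(T) = (-14 + T)**2 (f(T) = (T - 14)**2 = (-14 + T)**2)
C*(N + (f(3) - 1*11)) = 18*(9 + ((-14 + 3)**2 - 1*11)) = 18*(9 + ((-11)**2 - 11)) = 18*(9 + (121 - 11)) = 18*(9 + 110) = 18*119 = 2142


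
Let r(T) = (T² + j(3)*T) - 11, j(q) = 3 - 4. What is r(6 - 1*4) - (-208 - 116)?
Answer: 315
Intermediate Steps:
j(q) = -1
r(T) = -11 + T² - T (r(T) = (T² - T) - 11 = -11 + T² - T)
r(6 - 1*4) - (-208 - 116) = (-11 + (6 - 1*4)² - (6 - 1*4)) - (-208 - 116) = (-11 + (6 - 4)² - (6 - 4)) - 1*(-324) = (-11 + 2² - 1*2) + 324 = (-11 + 4 - 2) + 324 = -9 + 324 = 315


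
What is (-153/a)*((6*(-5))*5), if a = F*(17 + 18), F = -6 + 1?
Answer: -918/7 ≈ -131.14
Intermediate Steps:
F = -5
a = -175 (a = -5*(17 + 18) = -5*35 = -175)
(-153/a)*((6*(-5))*5) = (-153/(-175))*((6*(-5))*5) = (-153*(-1/175))*(-30*5) = (153/175)*(-150) = -918/7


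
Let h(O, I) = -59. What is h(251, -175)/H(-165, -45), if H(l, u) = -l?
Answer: -59/165 ≈ -0.35758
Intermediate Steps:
h(251, -175)/H(-165, -45) = -59/((-1*(-165))) = -59/165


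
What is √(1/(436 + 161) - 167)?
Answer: I*√59519706/597 ≈ 12.923*I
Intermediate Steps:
√(1/(436 + 161) - 167) = √(1/597 - 167) = √(-99698/597) = I*√59519706/597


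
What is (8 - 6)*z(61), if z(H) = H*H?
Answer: 7442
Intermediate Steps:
z(H) = H²
(8 - 6)*z(61) = (8 - 6)*61² = 2*3721 = 7442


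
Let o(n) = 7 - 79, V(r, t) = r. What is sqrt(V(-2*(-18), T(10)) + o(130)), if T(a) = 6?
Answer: 6*I ≈ 6.0*I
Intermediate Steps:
o(n) = -72
sqrt(V(-2*(-18), T(10)) + o(130)) = sqrt(-2*(-18) - 72) = sqrt(36 - 72) = sqrt(-36) = 6*I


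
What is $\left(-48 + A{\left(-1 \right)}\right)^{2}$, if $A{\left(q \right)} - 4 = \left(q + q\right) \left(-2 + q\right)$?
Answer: $1444$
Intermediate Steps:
$A{\left(q \right)} = 4 + 2 q \left(-2 + q\right)$ ($A{\left(q \right)} = 4 + \left(q + q\right) \left(-2 + q\right) = 4 + 2 q \left(-2 + q\right)$)
$\left(-48 + A{\left(-1 \right)}\right)^{2} = \left(-48 + \left(4 - -4 + 2 \left(-1\right)^{2}\right)\right)^{2} = \left(-48 + \left(4 + 4 + 2 \cdot 1\right)\right)^{2} = \left(-48 + \left(4 + 4 + 2\right)\right)^{2} = \left(-48 + 10\right)^{2} = \left(-38\right)^{2} = 1444$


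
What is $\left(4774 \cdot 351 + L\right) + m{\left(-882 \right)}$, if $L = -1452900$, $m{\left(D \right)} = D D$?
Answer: $1000698$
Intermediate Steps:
$m{\left(D \right)} = D^{2}$
$\left(4774 \cdot 351 + L\right) + m{\left(-882 \right)} = \left(4774 \cdot 351 - 1452900\right) + \left(-882\right)^{2} = \left(1675674 - 1452900\right) + 777924 = 222774 + 777924 = 1000698$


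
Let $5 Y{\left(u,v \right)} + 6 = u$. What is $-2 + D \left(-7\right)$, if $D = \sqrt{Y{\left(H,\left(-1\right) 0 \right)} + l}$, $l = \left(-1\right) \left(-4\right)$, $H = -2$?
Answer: $-2 - \frac{14 \sqrt{15}}{5} \approx -12.844$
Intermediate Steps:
$Y{\left(u,v \right)} = - \frac{6}{5} + \frac{u}{5}$
$l = 4$
$D = \frac{2 \sqrt{15}}{5}$ ($D = \sqrt{\left(- \frac{6}{5} + \frac{1}{5} \left(-2\right)\right) + 4} = \sqrt{\left(- \frac{6}{5} - \frac{2}{5}\right) + 4} = \sqrt{- \frac{8}{5} + 4} = \sqrt{\frac{12}{5}} = \frac{2 \sqrt{15}}{5} \approx 1.5492$)
$-2 + D \left(-7\right) = -2 + \frac{2 \sqrt{15}}{5} \left(-7\right) = -2 - \frac{14 \sqrt{15}}{5}$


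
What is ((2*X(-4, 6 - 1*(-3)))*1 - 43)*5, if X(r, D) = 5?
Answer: -165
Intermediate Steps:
((2*X(-4, 6 - 1*(-3)))*1 - 43)*5 = ((2*5)*1 - 43)*5 = (10*1 - 43)*5 = (10 - 43)*5 = -33*5 = -165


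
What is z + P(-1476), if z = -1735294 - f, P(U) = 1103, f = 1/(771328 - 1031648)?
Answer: -451444601119/260320 ≈ -1.7342e+6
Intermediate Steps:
f = -1/260320 (f = 1/(-260320) = -1/260320 ≈ -3.8414e-6)
z = -451731734079/260320 (z = -1735294 - 1*(-1/260320) = -1735294 + 1/260320 = -451731734079/260320 ≈ -1.7353e+6)
z + P(-1476) = -451731734079/260320 + 1103 = -451444601119/260320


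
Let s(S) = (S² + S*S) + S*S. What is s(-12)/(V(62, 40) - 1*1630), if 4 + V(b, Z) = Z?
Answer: -216/797 ≈ -0.27102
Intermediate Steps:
V(b, Z) = -4 + Z
s(S) = 3*S² (s(S) = (S² + S²) + S² = 2*S² + S² = 3*S²)
s(-12)/(V(62, 40) - 1*1630) = (3*(-12)²)/((-4 + 40) - 1*1630) = (3*144)/(36 - 1630) = 432/(-1594) = 432*(-1/1594) = -216/797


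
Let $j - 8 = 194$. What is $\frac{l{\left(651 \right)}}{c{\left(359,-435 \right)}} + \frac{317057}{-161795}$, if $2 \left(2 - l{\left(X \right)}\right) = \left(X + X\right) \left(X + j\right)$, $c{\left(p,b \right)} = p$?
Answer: $- \frac{89958748758}{58084405} \approx -1548.8$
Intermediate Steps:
$j = 202$ ($j = 8 + 194 = 202$)
$l{\left(X \right)} = 2 - X \left(202 + X\right)$ ($l{\left(X \right)} = 2 - \frac{\left(X + X\right) \left(X + 202\right)}{2} = 2 - \frac{2 X \left(202 + X\right)}{2} = 2 - X \left(202 + X\right)$)
$\frac{l{\left(651 \right)}}{c{\left(359,-435 \right)}} + \frac{317057}{-161795} = \frac{2 - 651^{2} - 131502}{359} + \frac{317057}{-161795} = \left(2 - 423801 - 131502\right) \frac{1}{359} + 317057 \left(- \frac{1}{161795}\right) = \left(2 - 423801 - 131502\right) \frac{1}{359} - \frac{317057}{161795} = \left(-555301\right) \frac{1}{359} - \frac{317057}{161795} = - \frac{555301}{359} - \frac{317057}{161795} = - \frac{89958748758}{58084405}$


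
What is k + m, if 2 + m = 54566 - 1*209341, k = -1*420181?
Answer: -574958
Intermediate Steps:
k = -420181
m = -154777 (m = -2 + (54566 - 1*209341) = -2 + (54566 - 209341) = -2 - 154775 = -154777)
k + m = -420181 - 154777 = -574958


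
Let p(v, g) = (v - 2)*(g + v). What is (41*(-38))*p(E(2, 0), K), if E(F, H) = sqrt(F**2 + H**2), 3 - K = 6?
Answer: 0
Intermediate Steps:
K = -3 (K = 3 - 1*6 = 3 - 6 = -3)
p(v, g) = (-2 + v)*(g + v)
(41*(-38))*p(E(2, 0), K) = (41*(-38))*((sqrt(2**2 + 0**2))**2 - 2*(-3) - 2*sqrt(2**2 + 0**2) - 3*sqrt(2**2 + 0**2)) = -1558*((sqrt(4 + 0))**2 + 6 - 2*sqrt(4 + 0) - 3*sqrt(4 + 0)) = -1558*((sqrt(4))**2 + 6 - 2*sqrt(4) - 3*sqrt(4)) = -1558*(2**2 + 6 - 2*2 - 3*2) = -1558*(4 + 6 - 4 - 6) = -1558*0 = 0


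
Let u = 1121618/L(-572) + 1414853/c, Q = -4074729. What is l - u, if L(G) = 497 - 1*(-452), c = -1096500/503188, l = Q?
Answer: -891419245779766/260144625 ≈ -3.4266e+6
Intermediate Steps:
l = -4074729
c = -274125/125797 (c = -1096500*1/503188 = -274125/125797 ≈ -2.1791)
L(G) = 949 (L(G) = 497 + 452 = 949)
u = -168599601901859/260144625 (u = 1121618/949 + 1414853/(-274125/125797) = 1121618*(1/949) + 1414853*(-125797/274125) = 1121618/949 - 177984262841/274125 = -168599601901859/260144625 ≈ -6.4810e+5)
l - u = -4074729 - 1*(-168599601901859/260144625) = -4074729 + 168599601901859/260144625 = -891419245779766/260144625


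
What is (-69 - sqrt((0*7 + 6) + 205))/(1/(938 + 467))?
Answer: -96945 - 1405*sqrt(211) ≈ -1.1735e+5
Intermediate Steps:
(-69 - sqrt((0*7 + 6) + 205))/(1/(938 + 467)) = (-69 - sqrt((0 + 6) + 205))/(1/1405) = (-69 - sqrt(6 + 205))/(1/1405) = (-69 - sqrt(211))*1405 = -96945 - 1405*sqrt(211)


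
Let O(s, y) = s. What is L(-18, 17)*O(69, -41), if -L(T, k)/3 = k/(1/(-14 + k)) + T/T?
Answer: -10764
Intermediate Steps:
L(T, k) = -3 - 3*k*(-14 + k) (L(T, k) = -3*(k/(1/(-14 + k)) + T/T) = -3*(k*(-14 + k) + 1) = -3*(1 + k*(-14 + k)) = -3 - 3*k*(-14 + k))
L(-18, 17)*O(69, -41) = (-3 - 3*17² + 42*17)*69 = (-3 - 3*289 + 714)*69 = (-3 - 867 + 714)*69 = -156*69 = -10764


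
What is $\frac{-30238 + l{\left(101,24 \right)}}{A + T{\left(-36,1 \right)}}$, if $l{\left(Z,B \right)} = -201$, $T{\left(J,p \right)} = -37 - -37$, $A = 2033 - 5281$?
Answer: $\frac{30439}{3248} \approx 9.3716$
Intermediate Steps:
$A = -3248$ ($A = 2033 - 5281 = -3248$)
$T{\left(J,p \right)} = 0$ ($T{\left(J,p \right)} = -37 + 37 = 0$)
$\frac{-30238 + l{\left(101,24 \right)}}{A + T{\left(-36,1 \right)}} = \frac{-30238 - 201}{-3248 + 0} = - \frac{30439}{-3248} = \left(-30439\right) \left(- \frac{1}{3248}\right) = \frac{30439}{3248}$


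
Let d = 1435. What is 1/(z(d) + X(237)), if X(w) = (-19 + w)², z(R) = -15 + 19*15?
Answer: 1/47794 ≈ 2.0923e-5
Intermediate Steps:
z(R) = 270 (z(R) = -15 + 285 = 270)
1/(z(d) + X(237)) = 1/(270 + (-19 + 237)²) = 1/(270 + 218²) = 1/(270 + 47524) = 1/47794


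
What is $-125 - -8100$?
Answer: $7975$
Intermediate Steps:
$-125 - -8100 = -125 + 8100 = 7975$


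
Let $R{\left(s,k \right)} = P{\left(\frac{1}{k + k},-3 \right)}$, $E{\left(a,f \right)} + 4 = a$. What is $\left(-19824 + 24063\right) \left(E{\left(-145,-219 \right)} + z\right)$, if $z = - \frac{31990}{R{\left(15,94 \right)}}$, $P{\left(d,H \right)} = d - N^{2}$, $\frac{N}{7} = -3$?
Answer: $- \frac{26871118497}{82907} \approx -3.2411 \cdot 10^{5}$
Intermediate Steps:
$N = -21$ ($N = 7 \left(-3\right) = -21$)
$E{\left(a,f \right)} = -4 + a$
$P{\left(d,H \right)} = -441 + d$ ($P{\left(d,H \right)} = d - \left(-21\right)^{2} = d - 441 = -441 + d$)
$R{\left(s,k \right)} = -441 + \frac{1}{2 k}$ ($R{\left(s,k \right)} = -441 + \frac{1}{k + k} = -441 + \frac{1}{2 k}$)
$z = \frac{6014120}{82907}$ ($z = - \frac{31990}{-441 + \frac{1}{2 \cdot 94}} = - \frac{31990}{-441 + \frac{1}{2} \cdot \frac{1}{94}} = - \frac{31990}{-441 + \frac{1}{188}} = - \frac{31990}{- \frac{82907}{188}} = \left(-31990\right) \left(- \frac{188}{82907}\right) = \frac{6014120}{82907} \approx 72.541$)
$\left(-19824 + 24063\right) \left(E{\left(-145,-219 \right)} + z\right) = \left(-19824 + 24063\right) \left(\left(-4 - 145\right) + \frac{6014120}{82907}\right) = 4239 \left(-149 + \frac{6014120}{82907}\right) = 4239 \left(- \frac{6339023}{82907}\right) = - \frac{26871118497}{82907}$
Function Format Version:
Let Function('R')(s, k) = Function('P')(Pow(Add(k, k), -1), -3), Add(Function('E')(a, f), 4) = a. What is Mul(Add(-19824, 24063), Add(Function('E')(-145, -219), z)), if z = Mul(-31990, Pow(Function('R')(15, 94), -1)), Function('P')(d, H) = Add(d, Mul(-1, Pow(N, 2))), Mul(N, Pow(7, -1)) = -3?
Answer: Rational(-26871118497, 82907) ≈ -3.2411e+5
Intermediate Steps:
N = -21 (N = Mul(7, -3) = -21)
Function('E')(a, f) = Add(-4, a)
Function('P')(d, H) = Add(-441, d) (Function('P')(d, H) = Add(d, Mul(-1, Pow(-21, 2))) = Add(d, Mul(-1, 441)) = Add(d, -441) = Add(-441, d))
Function('R')(s, k) = Add(-441, Mul(Rational(1, 2), Pow(k, -1))) (Function('R')(s, k) = Add(-441, Pow(Add(k, k), -1)) = Add(-441, Pow(Mul(2, k), -1)) = Add(-441, Mul(Rational(1, 2), Pow(k, -1))))
z = Rational(6014120, 82907) (z = Mul(-31990, Pow(Add(-441, Mul(Rational(1, 2), Pow(94, -1))), -1)) = Mul(-31990, Pow(Add(-441, Mul(Rational(1, 2), Rational(1, 94))), -1)) = Mul(-31990, Pow(Add(-441, Rational(1, 188)), -1)) = Mul(-31990, Pow(Rational(-82907, 188), -1)) = Mul(-31990, Rational(-188, 82907)) = Rational(6014120, 82907) ≈ 72.541)
Mul(Add(-19824, 24063), Add(Function('E')(-145, -219), z)) = Mul(Add(-19824, 24063), Add(Add(-4, -145), Rational(6014120, 82907))) = Mul(4239, Add(-149, Rational(6014120, 82907))) = Mul(4239, Rational(-6339023, 82907)) = Rational(-26871118497, 82907)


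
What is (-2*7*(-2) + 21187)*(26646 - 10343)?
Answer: 345868145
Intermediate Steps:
(-2*7*(-2) + 21187)*(26646 - 10343) = (-14*(-2) + 21187)*16303 = (28 + 21187)*16303 = 21215*16303 = 345868145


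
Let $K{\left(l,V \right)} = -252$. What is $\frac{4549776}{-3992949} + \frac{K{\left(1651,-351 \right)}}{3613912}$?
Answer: $- \frac{1370291358905}{1202513858874} \approx -1.1395$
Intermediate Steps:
$\frac{4549776}{-3992949} + \frac{K{\left(1651,-351 \right)}}{3613912} = \frac{4549776}{-3992949} - \frac{252}{3613912} = 4549776 \left(- \frac{1}{3992949}\right) - \frac{63}{903478} = - \frac{1516592}{1330983} - \frac{63}{903478} = - \frac{1370291358905}{1202513858874}$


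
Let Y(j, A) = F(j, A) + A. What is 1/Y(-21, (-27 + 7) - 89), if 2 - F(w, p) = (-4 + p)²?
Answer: -1/12876 ≈ -7.7664e-5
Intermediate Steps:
F(w, p) = 2 - (-4 + p)²
Y(j, A) = 2 + A - (-4 + A)² (Y(j, A) = (2 - (-4 + A)²) + A = 2 + A - (-4 + A)²)
1/Y(-21, (-27 + 7) - 89) = 1/(2 + ((-27 + 7) - 89) - (-4 + ((-27 + 7) - 89))²) = 1/(2 + (-20 - 89) - (-4 + (-20 - 89))²) = 1/(2 - 109 - (-4 - 109)²) = 1/(2 - 109 - 1*(-113)²) = 1/(2 - 109 - 1*12769) = 1/(2 - 109 - 12769) = 1/(-12876) = -1/12876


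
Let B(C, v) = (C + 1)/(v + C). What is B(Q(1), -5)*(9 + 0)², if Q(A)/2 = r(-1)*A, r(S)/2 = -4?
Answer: 405/7 ≈ 57.857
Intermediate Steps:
r(S) = -8 (r(S) = 2*(-4) = -8)
Q(A) = -16*A (Q(A) = 2*(-8*A) = -16*A)
B(C, v) = (1 + C)/(C + v)
B(Q(1), -5)*(9 + 0)² = ((1 - 16*1)/(-16*1 - 5))*(9 + 0)² = ((1 - 16)/(-16 - 5))*9² = (-15/(-21))*81 = -1/21*(-15)*81 = (5/7)*81 = 405/7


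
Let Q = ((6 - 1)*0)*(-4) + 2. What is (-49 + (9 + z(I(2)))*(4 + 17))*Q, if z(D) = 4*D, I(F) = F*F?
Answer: 952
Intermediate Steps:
I(F) = F**2
Q = 2 (Q = (5*0)*(-4) + 2 = 0*(-4) + 2 = 0 + 2 = 2)
(-49 + (9 + z(I(2)))*(4 + 17))*Q = (-49 + (9 + 4*2**2)*(4 + 17))*2 = (-49 + (9 + 4*4)*21)*2 = (-49 + (9 + 16)*21)*2 = (-49 + 25*21)*2 = (-49 + 525)*2 = 476*2 = 952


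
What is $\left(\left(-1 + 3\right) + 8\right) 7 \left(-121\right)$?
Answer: $-8470$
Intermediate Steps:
$\left(\left(-1 + 3\right) + 8\right) 7 \left(-121\right) = \left(2 + 8\right) 7 \left(-121\right) = 10 \cdot 7 \left(-121\right) = 70 \left(-121\right) = -8470$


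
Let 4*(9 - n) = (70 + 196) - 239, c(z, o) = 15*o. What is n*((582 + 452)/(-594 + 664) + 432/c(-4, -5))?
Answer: 14193/700 ≈ 20.276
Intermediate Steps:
n = 9/4 (n = 9 - ((70 + 196) - 239)/4 = 9 - (266 - 239)/4 = 9 - ¼*27 = 9 - 27/4 = 9/4 ≈ 2.2500)
n*((582 + 452)/(-594 + 664) + 432/c(-4, -5)) = 9*((582 + 452)/(-594 + 664) + 432/((15*(-5))))/4 = 9*(1034/70 + 432/(-75))/4 = 9*(1034*(1/70) + 432*(-1/75))/4 = 9*(517/35 - 144/25)/4 = (9/4)*(1577/175) = 14193/700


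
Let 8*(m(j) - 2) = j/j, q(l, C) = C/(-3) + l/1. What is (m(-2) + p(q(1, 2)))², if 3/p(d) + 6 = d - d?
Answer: 169/64 ≈ 2.6406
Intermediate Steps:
q(l, C) = l - C/3 (q(l, C) = C*(-⅓) + l*1 = -C/3 + l = l - C/3)
p(d) = -½ (p(d) = 3/(-6 + (d - d)) = 3/(-6 + 0) = 3/(-6) = 3*(-⅙) = -½)
m(j) = 17/8 (m(j) = 2 + (j/j)/8 = 2 + (⅛)*1 = 2 + ⅛ = 17/8)
(m(-2) + p(q(1, 2)))² = (17/8 - ½)² = (13/8)² = 169/64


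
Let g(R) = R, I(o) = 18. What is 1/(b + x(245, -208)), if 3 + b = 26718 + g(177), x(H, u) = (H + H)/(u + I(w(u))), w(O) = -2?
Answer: 19/510899 ≈ 3.7189e-5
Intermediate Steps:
x(H, u) = 2*H/(18 + u) (x(H, u) = (H + H)/(u + 18) = (2*H)/(18 + u) = 2*H/(18 + u))
b = 26892 (b = -3 + (26718 + 177) = -3 + 26895 = 26892)
1/(b + x(245, -208)) = 1/(26892 + 2*245/(18 - 208)) = 1/(26892 + 2*245/(-190)) = 1/(26892 + 2*245*(-1/190)) = 1/(26892 - 49/19) = 1/(510899/19) = 19/510899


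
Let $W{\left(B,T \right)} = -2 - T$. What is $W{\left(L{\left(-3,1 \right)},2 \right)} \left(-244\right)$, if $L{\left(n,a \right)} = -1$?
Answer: $976$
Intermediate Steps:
$W{\left(L{\left(-3,1 \right)},2 \right)} \left(-244\right) = \left(-2 - 2\right) \left(-244\right) = \left(-4\right) \left(-244\right) = 976$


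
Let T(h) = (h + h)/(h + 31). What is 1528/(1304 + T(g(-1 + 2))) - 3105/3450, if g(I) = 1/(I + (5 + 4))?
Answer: 551083/2027730 ≈ 0.27177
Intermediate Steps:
g(I) = 1/(9 + I) (g(I) = 1/(I + 9) = 1/(9 + I))
T(h) = 2*h/(31 + h) (T(h) = (2*h)/(31 + h) = 2*h/(31 + h))
1528/(1304 + T(g(-1 + 2))) - 3105/3450 = 1528/(1304 + 2/((9 + (-1 + 2))*(31 + 1/(9 + (-1 + 2))))) - 3105/3450 = 1528/(1304 + 2/((9 + 1)*(31 + 1/(9 + 1)))) - 3105*1/3450 = 1528/(1304 + 2/(10*(31 + 1/10))) - 9/10 = 1528/(1304 + 2*(⅒)/(31 + ⅒)) - 9/10 = 1528/(1304 + 2*(⅒)/(311/10)) - 9/10 = 1528/(1304 + 2*(⅒)*(10/311)) - 9/10 = 1528/(1304 + 2/311) - 9/10 = 1528/(405546/311) - 9/10 = 1528*(311/405546) - 9/10 = 237604/202773 - 9/10 = 551083/2027730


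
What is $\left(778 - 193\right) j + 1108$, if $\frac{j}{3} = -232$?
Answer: $-406052$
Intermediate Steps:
$j = -696$ ($j = 3 \left(-232\right) = -696$)
$\left(778 - 193\right) j + 1108 = \left(778 - 193\right) \left(-696\right) + 1108 = 585 \left(-696\right) + 1108 = -407160 + 1108 = -406052$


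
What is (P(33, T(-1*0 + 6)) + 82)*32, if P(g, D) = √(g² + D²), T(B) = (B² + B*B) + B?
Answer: 2624 + 96*√797 ≈ 5334.2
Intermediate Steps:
T(B) = B + 2*B² (T(B) = (B² + B²) + B = 2*B² + B = B + 2*B²)
P(g, D) = √(D² + g²)
(P(33, T(-1*0 + 6)) + 82)*32 = (√(((-1*0 + 6)*(1 + 2*(-1*0 + 6)))² + 33²) + 82)*32 = (√(((0 + 6)*(1 + 2*(0 + 6)))² + 1089) + 82)*32 = (√((6*(1 + 2*6))² + 1089) + 82)*32 = (√((6*(1 + 12))² + 1089) + 82)*32 = (√((6*13)² + 1089) + 82)*32 = (√(78² + 1089) + 82)*32 = (√(6084 + 1089) + 82)*32 = (√7173 + 82)*32 = (3*√797 + 82)*32 = (82 + 3*√797)*32 = 2624 + 96*√797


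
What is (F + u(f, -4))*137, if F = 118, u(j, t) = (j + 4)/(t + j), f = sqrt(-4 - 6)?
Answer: 209747/13 - 548*I*sqrt(10)/13 ≈ 16134.0 - 133.3*I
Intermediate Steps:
f = I*sqrt(10) (f = sqrt(-10) = I*sqrt(10) ≈ 3.1623*I)
u(j, t) = (4 + j)/(j + t)
(F + u(f, -4))*137 = (118 + (4 + I*sqrt(10))/(I*sqrt(10) - 4))*137 = (118 + (4 + I*sqrt(10))/(-4 + I*sqrt(10)))*137 = 16166 + 137*(4 + I*sqrt(10))/(-4 + I*sqrt(10))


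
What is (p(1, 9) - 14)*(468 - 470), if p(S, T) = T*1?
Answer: 10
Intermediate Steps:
p(S, T) = T
(p(1, 9) - 14)*(468 - 470) = (9 - 14)*(468 - 470) = -5*(-2) = 10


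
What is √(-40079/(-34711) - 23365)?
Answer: 2*I*√7037502833999/34711 ≈ 152.85*I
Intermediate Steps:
√(-40079/(-34711) - 23365) = √(-40079*(-1/34711) - 23365) = √(40079/34711 - 23365) = √(-810982436/34711) = 2*I*√7037502833999/34711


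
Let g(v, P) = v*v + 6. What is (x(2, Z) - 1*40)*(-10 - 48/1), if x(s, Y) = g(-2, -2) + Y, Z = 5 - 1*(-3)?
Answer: 1276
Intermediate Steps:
Z = 8 (Z = 5 + 3 = 8)
g(v, P) = 6 + v² (g(v, P) = v² + 6 = 6 + v²)
x(s, Y) = 10 + Y (x(s, Y) = (6 + (-2)²) + Y = (6 + 4) + Y = 10 + Y)
(x(2, Z) - 1*40)*(-10 - 48/1) = ((10 + 8) - 1*40)*(-10 - 48/1) = (18 - 40)*(-10 - 48) = -22*(-10 - 6*8) = -22*(-10 - 48) = -22*(-58) = 1276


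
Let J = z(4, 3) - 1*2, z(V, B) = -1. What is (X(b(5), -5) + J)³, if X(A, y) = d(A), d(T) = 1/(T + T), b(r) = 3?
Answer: -4913/216 ≈ -22.745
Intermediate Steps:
d(T) = 1/(2*T)
X(A, y) = 1/(2*A)
J = -3 (J = -1 - 1*2 = -1 - 2 = -3)
(X(b(5), -5) + J)³ = ((½)/3 - 3)³ = ((½)*(⅓) - 3)³ = (⅙ - 3)³ = (-17/6)³ = -4913/216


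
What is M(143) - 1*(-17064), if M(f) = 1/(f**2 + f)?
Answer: 351381889/20592 ≈ 17064.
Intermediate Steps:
M(f) = 1/(f + f**2)
M(143) - 1*(-17064) = 1/(143*(1 + 143)) - 1*(-17064) = (1/143)/144 + 17064 = (1/143)*(1/144) + 17064 = 1/20592 + 17064 = 351381889/20592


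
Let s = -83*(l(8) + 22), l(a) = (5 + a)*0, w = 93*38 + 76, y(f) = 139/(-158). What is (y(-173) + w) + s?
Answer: 281733/158 ≈ 1783.1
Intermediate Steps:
y(f) = -139/158 (y(f) = 139*(-1/158) = -139/158)
w = 3610 (w = 3534 + 76 = 3610)
l(a) = 0
s = -1826 (s = -83*(0 + 22) = -83*22 = -1826)
(y(-173) + w) + s = (-139/158 + 3610) - 1826 = 570241/158 - 1826 = 281733/158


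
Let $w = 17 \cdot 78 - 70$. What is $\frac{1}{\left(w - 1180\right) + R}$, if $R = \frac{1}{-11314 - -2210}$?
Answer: $\frac{9104}{691903} \approx 0.013158$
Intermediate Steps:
$w = 1256$ ($w = 1326 - 70 = 1256$)
$R = - \frac{1}{9104}$ ($R = \frac{1}{-11314 + 2210} = \frac{1}{-9104} = - \frac{1}{9104} \approx -0.00010984$)
$\frac{1}{\left(w - 1180\right) + R} = \frac{1}{\left(1256 - 1180\right) - \frac{1}{9104}} = \frac{1}{76 - \frac{1}{9104}} = \frac{1}{\frac{691903}{9104}} = \frac{9104}{691903}$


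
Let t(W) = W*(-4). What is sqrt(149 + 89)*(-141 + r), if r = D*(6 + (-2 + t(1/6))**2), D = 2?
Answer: -1033*sqrt(238)/9 ≈ -1770.7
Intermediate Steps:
t(W) = -4*W
r = 236/9 (r = 2*(6 + (-2 - 4/6)**2) = 2*(6 + (-2 - 4*1/6)**2) = 2*(6 + (-2 - 2/3)**2) = 2*(6 + (-8/3)**2) = 2*(6 + 64/9) = 2*(118/9) = 236/9 ≈ 26.222)
sqrt(149 + 89)*(-141 + r) = sqrt(149 + 89)*(-141 + 236/9) = sqrt(238)*(-1033/9) = -1033*sqrt(238)/9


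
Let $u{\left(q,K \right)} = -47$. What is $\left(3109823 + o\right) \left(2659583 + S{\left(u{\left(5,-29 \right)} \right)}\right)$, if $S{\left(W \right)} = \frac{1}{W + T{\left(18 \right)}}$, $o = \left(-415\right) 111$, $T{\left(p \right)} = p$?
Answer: $\frac{236301239030748}{29} \approx 8.1483 \cdot 10^{12}$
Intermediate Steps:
$o = -46065$
$S{\left(W \right)} = \frac{1}{18 + W}$ ($S{\left(W \right)} = \frac{1}{W + 18} = \frac{1}{18 + W}$)
$\left(3109823 + o\right) \left(2659583 + S{\left(u{\left(5,-29 \right)} \right)}\right) = \left(3109823 - 46065\right) \left(2659583 + \frac{1}{18 - 47}\right) = 3063758 \left(2659583 + \frac{1}{-29}\right) = 3063758 \left(2659583 - \frac{1}{29}\right) = 3063758 \cdot \frac{77127906}{29} = \frac{236301239030748}{29}$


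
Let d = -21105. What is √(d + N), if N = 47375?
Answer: √26270 ≈ 162.08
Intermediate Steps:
√(d + N) = √(-21105 + 47375) = √26270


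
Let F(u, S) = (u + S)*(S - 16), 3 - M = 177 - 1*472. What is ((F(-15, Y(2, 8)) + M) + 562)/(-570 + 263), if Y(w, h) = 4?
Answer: -992/307 ≈ -3.2313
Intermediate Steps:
M = 298 (M = 3 - (177 - 1*472) = 3 - (177 - 472) = 3 - 1*(-295) = 3 + 295 = 298)
F(u, S) = (-16 + S)*(S + u) (F(u, S) = (S + u)*(-16 + S) = (-16 + S)*(S + u))
((F(-15, Y(2, 8)) + M) + 562)/(-570 + 263) = (((4² - 16*4 - 16*(-15) + 4*(-15)) + 298) + 562)/(-570 + 263) = (((16 - 64 + 240 - 60) + 298) + 562)/(-307) = ((132 + 298) + 562)*(-1/307) = (430 + 562)*(-1/307) = 992*(-1/307) = -992/307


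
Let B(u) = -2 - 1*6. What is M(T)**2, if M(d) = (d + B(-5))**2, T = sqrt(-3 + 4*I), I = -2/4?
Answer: (8 - I*sqrt(5))**4 ≈ 2201.0 - 4221.7*I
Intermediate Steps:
I = -1/2 (I = -2*1/4 = -1/2 ≈ -0.50000)
B(u) = -8 (B(u) = -2 - 6 = -8)
T = I*sqrt(5) (T = sqrt(-3 + 4*(-1/2)) = sqrt(-3 - 2) = sqrt(-5) = I*sqrt(5) ≈ 2.2361*I)
M(d) = (-8 + d)**2 (M(d) = (d - 8)**2 = (-8 + d)**2)
M(T)**2 = ((-8 + I*sqrt(5))**2)**2 = (-8 + I*sqrt(5))**4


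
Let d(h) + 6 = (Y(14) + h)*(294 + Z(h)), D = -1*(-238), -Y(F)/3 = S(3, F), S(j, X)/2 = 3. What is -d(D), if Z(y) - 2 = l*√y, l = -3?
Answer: -65114 + 660*√238 ≈ -54932.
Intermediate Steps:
S(j, X) = 6 (S(j, X) = 2*3 = 6)
Z(y) = 2 - 3*√y
Y(F) = -18 (Y(F) = -3*6 = -18)
D = 238
d(h) = -6 + (-18 + h)*(296 - 3*√h) (d(h) = -6 + (-18 + h)*(294 + (2 - 3*√h)) = -6 + (-18 + h)*(296 - 3*√h))
-d(D) = -(-5334 - 714*√238 + 54*√238 + 296*238) = -(-5334 - 714*√238 + 54*√238 + 70448) = -(65114 - 660*√238) = -65114 + 660*√238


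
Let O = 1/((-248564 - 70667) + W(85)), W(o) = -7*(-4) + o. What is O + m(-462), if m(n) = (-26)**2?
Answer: 215723767/319118 ≈ 676.00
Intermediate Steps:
m(n) = 676
W(o) = 28 + o
O = -1/319118 (O = 1/((-248564 - 70667) + (28 + 85)) = 1/(-319231 + 113) = 1/(-319118) = -1/319118 ≈ -3.1336e-6)
O + m(-462) = -1/319118 + 676 = 215723767/319118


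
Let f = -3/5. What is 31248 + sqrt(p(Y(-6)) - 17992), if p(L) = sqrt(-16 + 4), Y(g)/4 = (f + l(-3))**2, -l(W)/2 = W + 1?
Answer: 31248 + sqrt(-17992 + 2*I*sqrt(3)) ≈ 31248.0 + 134.13*I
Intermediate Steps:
f = -3/5 (f = -3*1/5 = -3/5 ≈ -0.60000)
l(W) = -2 - 2*W (l(W) = -2*(W + 1) = -2*(1 + W) = -2 - 2*W)
Y(g) = 1156/25 (Y(g) = 4*(-3/5 + (-2 - 2*(-3)))**2 = 4*(-3/5 + (-2 + 6))**2 = 4*(-3/5 + 4)**2 = 4*(17/5)**2 = 4*(289/25) = 1156/25)
p(L) = 2*I*sqrt(3) (p(L) = sqrt(-12) = 2*I*sqrt(3))
31248 + sqrt(p(Y(-6)) - 17992) = 31248 + sqrt(2*I*sqrt(3) - 17992) = 31248 + sqrt(-17992 + 2*I*sqrt(3))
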